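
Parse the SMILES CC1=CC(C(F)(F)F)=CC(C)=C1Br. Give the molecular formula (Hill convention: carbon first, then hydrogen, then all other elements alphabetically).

Walk through each heavy atom and fill implicit hydrogens from standard valence (C 4, N 3, O 2, S 2, halogen 1):
  atom 1: C, bond orders sum to 1 (valence 4) → 3 H
  atom 2: C, bond orders sum to 4 (valence 4) → 0 H
  atom 3: C, bond orders sum to 3 (valence 4) → 1 H
  atom 4: C, bond orders sum to 4 (valence 4) → 0 H
  atom 5: C, bond orders sum to 4 (valence 4) → 0 H
  atom 6: F (halogen, monovalent) → 0 H
  atom 7: F (halogen, monovalent) → 0 H
  atom 8: F (halogen, monovalent) → 0 H
  atom 9: C, bond orders sum to 3 (valence 4) → 1 H
  atom 10: C, bond orders sum to 4 (valence 4) → 0 H
  atom 11: C, bond orders sum to 1 (valence 4) → 3 H
  atom 12: C, bond orders sum to 4 (valence 4) → 0 H
  atom 13: Br (halogen, monovalent) → 0 H
Totals → C:9, H:8, Br:1, F:3.
In Hill order: C9H8BrF3.

C9H8BrF3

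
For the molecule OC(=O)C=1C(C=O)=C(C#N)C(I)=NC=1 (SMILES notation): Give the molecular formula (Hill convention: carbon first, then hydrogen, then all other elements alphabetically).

Walk through each heavy atom and fill implicit hydrogens from standard valence (C 4, N 3, O 2, S 2, halogen 1):
  atom 1: O, bond orders sum to 1 (valence 2) → 1 H
  atom 2: C, bond orders sum to 4 (valence 4) → 0 H
  atom 3: O, bond orders sum to 2 (valence 2) → 0 H
  atom 4: C, bond orders sum to 4 (valence 4) → 0 H
  atom 5: C, bond orders sum to 4 (valence 4) → 0 H
  atom 6: C, bond orders sum to 3 (valence 4) → 1 H
  atom 7: O, bond orders sum to 2 (valence 2) → 0 H
  atom 8: C, bond orders sum to 4 (valence 4) → 0 H
  atom 9: C, bond orders sum to 4 (valence 4) → 0 H
  atom 10: N, bond orders sum to 3 (valence 3) → 0 H
  atom 11: C, bond orders sum to 4 (valence 4) → 0 H
  atom 12: I (halogen, monovalent) → 0 H
  atom 13: N, bond orders sum to 3 (valence 3) → 0 H
  atom 14: C, bond orders sum to 3 (valence 4) → 1 H
Totals → C:8, H:3, I:1, N:2, O:3.
In Hill order: C8H3IN2O3.

C8H3IN2O3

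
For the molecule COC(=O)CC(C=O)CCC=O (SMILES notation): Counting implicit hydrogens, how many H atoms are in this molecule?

12

Walk through each heavy atom and fill implicit hydrogens from standard valence (C 4, N 3, O 2, S 2, halogen 1):
  atom 1: C, bond orders sum to 1 (valence 4) → 3 H
  atom 2: O, bond orders sum to 2 (valence 2) → 0 H
  atom 3: C, bond orders sum to 4 (valence 4) → 0 H
  atom 4: O, bond orders sum to 2 (valence 2) → 0 H
  atom 5: C, bond orders sum to 2 (valence 4) → 2 H
  atom 6: C, bond orders sum to 3 (valence 4) → 1 H
  atom 7: C, bond orders sum to 3 (valence 4) → 1 H
  atom 8: O, bond orders sum to 2 (valence 2) → 0 H
  atom 9: C, bond orders sum to 2 (valence 4) → 2 H
  atom 10: C, bond orders sum to 2 (valence 4) → 2 H
  atom 11: C, bond orders sum to 3 (valence 4) → 1 H
  atom 12: O, bond orders sum to 2 (valence 2) → 0 H
Total hydrogens: 12.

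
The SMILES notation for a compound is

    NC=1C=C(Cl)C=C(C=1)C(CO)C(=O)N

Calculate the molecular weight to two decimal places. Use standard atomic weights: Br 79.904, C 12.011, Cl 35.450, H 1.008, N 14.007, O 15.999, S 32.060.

214.65 g/mol

First, the molecular formula is C9H11ClN2O2 (counting implicit H from valence).
  C: 9 × 12.011 = 108.099
  Cl: 1 × 35.450 = 35.450
  H: 11 × 1.008 = 11.088
  N: 2 × 14.007 = 28.014
  O: 2 × 15.999 = 31.998
Sum: 9×12.011 + 1×35.450 + 11×1.008 + 2×14.007 + 2×15.999 = 214.649 → 214.65 g/mol.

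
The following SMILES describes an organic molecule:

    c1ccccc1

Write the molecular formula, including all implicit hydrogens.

Walk through each heavy atom and fill implicit hydrogens from standard valence (C 4, N 3, O 2, S 2, halogen 1); for lowercase aromatic atoms, an aromatic c carries 1 H when it has two neighbours and 0 H with three, and aromatic n carries 0 H:
  atom 1: aromatic c, 2 neighbours → 1 H
  atom 2: aromatic c, 2 neighbours → 1 H
  atom 3: aromatic c, 2 neighbours → 1 H
  atom 4: aromatic c, 2 neighbours → 1 H
  atom 5: aromatic c, 2 neighbours → 1 H
  atom 6: aromatic c, 2 neighbours → 1 H
Totals → C:6, H:6.
In Hill order: C6H6.

C6H6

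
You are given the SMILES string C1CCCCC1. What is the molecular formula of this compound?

C6H12

Walk through each heavy atom and fill implicit hydrogens from standard valence (C 4, N 3, O 2, S 2, halogen 1):
  atom 1: C, bond orders sum to 2 (valence 4) → 2 H
  atom 2: C, bond orders sum to 2 (valence 4) → 2 H
  atom 3: C, bond orders sum to 2 (valence 4) → 2 H
  atom 4: C, bond orders sum to 2 (valence 4) → 2 H
  atom 5: C, bond orders sum to 2 (valence 4) → 2 H
  atom 6: C, bond orders sum to 2 (valence 4) → 2 H
Totals → C:6, H:12.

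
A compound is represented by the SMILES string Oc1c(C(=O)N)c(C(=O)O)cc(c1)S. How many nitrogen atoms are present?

Scan the SMILES for N atoms (remember two-letter symbols like Cl and Br are single atoms).
Nitrogen count: 1.

1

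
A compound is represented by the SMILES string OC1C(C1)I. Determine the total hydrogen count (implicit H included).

Walk through each heavy atom and fill implicit hydrogens from standard valence (C 4, N 3, O 2, S 2, halogen 1):
  atom 1: O, bond orders sum to 1 (valence 2) → 1 H
  atom 2: C, bond orders sum to 3 (valence 4) → 1 H
  atom 3: C, bond orders sum to 3 (valence 4) → 1 H
  atom 4: C, bond orders sum to 2 (valence 4) → 2 H
  atom 5: I (halogen, monovalent) → 0 H
Total hydrogens: 5.

5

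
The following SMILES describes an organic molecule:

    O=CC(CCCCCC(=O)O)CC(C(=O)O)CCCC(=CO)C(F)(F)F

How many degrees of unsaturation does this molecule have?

Molecular formula: C17H25F3O6.
DoU = (2C + 2 + N − H − X) / 2, where X is the halogen count and O/S are ignored.
    = (2·17 + 2 + 0 − 25 − 3) / 2 = 8 / 2 = 4.

4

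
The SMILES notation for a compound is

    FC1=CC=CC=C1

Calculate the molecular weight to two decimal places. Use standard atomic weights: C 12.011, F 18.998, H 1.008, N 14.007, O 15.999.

First, the molecular formula is C6H5F (counting implicit H from valence).
  C: 6 × 12.011 = 72.066
  F: 1 × 18.998 = 18.998
  H: 5 × 1.008 = 5.040
Sum: 6×12.011 + 1×18.998 + 5×1.008 = 96.104 → 96.10 g/mol.

96.10 g/mol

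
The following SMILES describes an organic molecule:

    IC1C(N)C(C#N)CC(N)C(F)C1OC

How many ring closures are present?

In SMILES, each pair of matching ring-closure digits denotes one ring-closing bond; the number of such bonds equals the number of independent rings.
Ring-closure bonds here: 1.

1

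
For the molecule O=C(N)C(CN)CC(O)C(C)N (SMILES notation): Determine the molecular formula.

Walk through each heavy atom and fill implicit hydrogens from standard valence (C 4, N 3, O 2, S 2, halogen 1):
  atom 1: O, bond orders sum to 2 (valence 2) → 0 H
  atom 2: C, bond orders sum to 4 (valence 4) → 0 H
  atom 3: N, bond orders sum to 1 (valence 3) → 2 H
  atom 4: C, bond orders sum to 3 (valence 4) → 1 H
  atom 5: C, bond orders sum to 2 (valence 4) → 2 H
  atom 6: N, bond orders sum to 1 (valence 3) → 2 H
  atom 7: C, bond orders sum to 2 (valence 4) → 2 H
  atom 8: C, bond orders sum to 3 (valence 4) → 1 H
  atom 9: O, bond orders sum to 1 (valence 2) → 1 H
  atom 10: C, bond orders sum to 3 (valence 4) → 1 H
  atom 11: C, bond orders sum to 1 (valence 4) → 3 H
  atom 12: N, bond orders sum to 1 (valence 3) → 2 H
Totals → C:7, H:17, N:3, O:2.
In Hill order: C7H17N3O2.

C7H17N3O2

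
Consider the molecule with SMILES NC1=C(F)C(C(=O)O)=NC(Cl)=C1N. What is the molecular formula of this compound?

Walk through each heavy atom and fill implicit hydrogens from standard valence (C 4, N 3, O 2, S 2, halogen 1):
  atom 1: N, bond orders sum to 1 (valence 3) → 2 H
  atom 2: C, bond orders sum to 4 (valence 4) → 0 H
  atom 3: C, bond orders sum to 4 (valence 4) → 0 H
  atom 4: F (halogen, monovalent) → 0 H
  atom 5: C, bond orders sum to 4 (valence 4) → 0 H
  atom 6: C, bond orders sum to 4 (valence 4) → 0 H
  atom 7: O, bond orders sum to 2 (valence 2) → 0 H
  atom 8: O, bond orders sum to 1 (valence 2) → 1 H
  atom 9: N, bond orders sum to 3 (valence 3) → 0 H
  atom 10: C, bond orders sum to 4 (valence 4) → 0 H
  atom 11: Cl (halogen, monovalent) → 0 H
  atom 12: C, bond orders sum to 4 (valence 4) → 0 H
  atom 13: N, bond orders sum to 1 (valence 3) → 2 H
Totals → C:6, H:5, Cl:1, F:1, N:3, O:2.
In Hill order: C6H5ClFN3O2.

C6H5ClFN3O2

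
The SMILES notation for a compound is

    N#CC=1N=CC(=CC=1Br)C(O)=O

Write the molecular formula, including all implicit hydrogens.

Walk through each heavy atom and fill implicit hydrogens from standard valence (C 4, N 3, O 2, S 2, halogen 1):
  atom 1: N, bond orders sum to 3 (valence 3) → 0 H
  atom 2: C, bond orders sum to 4 (valence 4) → 0 H
  atom 3: C, bond orders sum to 4 (valence 4) → 0 H
  atom 4: N, bond orders sum to 3 (valence 3) → 0 H
  atom 5: C, bond orders sum to 3 (valence 4) → 1 H
  atom 6: C, bond orders sum to 4 (valence 4) → 0 H
  atom 7: C, bond orders sum to 3 (valence 4) → 1 H
  atom 8: C, bond orders sum to 4 (valence 4) → 0 H
  atom 9: Br (halogen, monovalent) → 0 H
  atom 10: C, bond orders sum to 4 (valence 4) → 0 H
  atom 11: O, bond orders sum to 1 (valence 2) → 1 H
  atom 12: O, bond orders sum to 2 (valence 2) → 0 H
Totals → C:7, H:3, Br:1, N:2, O:2.

C7H3BrN2O2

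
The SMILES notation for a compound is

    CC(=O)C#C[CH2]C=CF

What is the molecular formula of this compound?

Walk through each heavy atom and fill implicit hydrogens from standard valence (C 4, N 3, O 2, S 2, halogen 1):
  atom 1: C, bond orders sum to 1 (valence 4) → 3 H
  atom 2: C, bond orders sum to 4 (valence 4) → 0 H
  atom 3: O, bond orders sum to 2 (valence 2) → 0 H
  atom 4: C, bond orders sum to 4 (valence 4) → 0 H
  atom 5: C, bond orders sum to 4 (valence 4) → 0 H
  atom 6: C with explicit H count 2
  atom 7: C, bond orders sum to 3 (valence 4) → 1 H
  atom 8: C, bond orders sum to 3 (valence 4) → 1 H
  atom 9: F (halogen, monovalent) → 0 H
Totals → C:7, H:7, F:1, O:1.

C7H7FO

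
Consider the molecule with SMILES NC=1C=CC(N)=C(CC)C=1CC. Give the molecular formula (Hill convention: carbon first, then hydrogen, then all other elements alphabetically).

C10H16N2

Walk through each heavy atom and fill implicit hydrogens from standard valence (C 4, N 3, O 2, S 2, halogen 1):
  atom 1: N, bond orders sum to 1 (valence 3) → 2 H
  atom 2: C, bond orders sum to 4 (valence 4) → 0 H
  atom 3: C, bond orders sum to 3 (valence 4) → 1 H
  atom 4: C, bond orders sum to 3 (valence 4) → 1 H
  atom 5: C, bond orders sum to 4 (valence 4) → 0 H
  atom 6: N, bond orders sum to 1 (valence 3) → 2 H
  atom 7: C, bond orders sum to 4 (valence 4) → 0 H
  atom 8: C, bond orders sum to 2 (valence 4) → 2 H
  atom 9: C, bond orders sum to 1 (valence 4) → 3 H
  atom 10: C, bond orders sum to 4 (valence 4) → 0 H
  atom 11: C, bond orders sum to 2 (valence 4) → 2 H
  atom 12: C, bond orders sum to 1 (valence 4) → 3 H
Totals → C:10, H:16, N:2.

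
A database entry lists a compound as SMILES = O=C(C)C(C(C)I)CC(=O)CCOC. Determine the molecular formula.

Walk through each heavy atom and fill implicit hydrogens from standard valence (C 4, N 3, O 2, S 2, halogen 1):
  atom 1: O, bond orders sum to 2 (valence 2) → 0 H
  atom 2: C, bond orders sum to 4 (valence 4) → 0 H
  atom 3: C, bond orders sum to 1 (valence 4) → 3 H
  atom 4: C, bond orders sum to 3 (valence 4) → 1 H
  atom 5: C, bond orders sum to 3 (valence 4) → 1 H
  atom 6: C, bond orders sum to 1 (valence 4) → 3 H
  atom 7: I (halogen, monovalent) → 0 H
  atom 8: C, bond orders sum to 2 (valence 4) → 2 H
  atom 9: C, bond orders sum to 4 (valence 4) → 0 H
  atom 10: O, bond orders sum to 2 (valence 2) → 0 H
  atom 11: C, bond orders sum to 2 (valence 4) → 2 H
  atom 12: C, bond orders sum to 2 (valence 4) → 2 H
  atom 13: O, bond orders sum to 2 (valence 2) → 0 H
  atom 14: C, bond orders sum to 1 (valence 4) → 3 H
Totals → C:10, H:17, I:1, O:3.
In Hill order: C10H17IO3.

C10H17IO3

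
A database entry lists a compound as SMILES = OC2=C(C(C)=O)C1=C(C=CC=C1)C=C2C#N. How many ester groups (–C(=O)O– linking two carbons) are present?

Scan the SMILES for the ester motif — none present.
Groups that are present: 1 hydroxyl, 1 ketone, 1 nitrile.

0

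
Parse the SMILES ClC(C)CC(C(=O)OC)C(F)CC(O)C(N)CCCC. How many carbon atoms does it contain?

14

Count every carbon token in the SMILES (each C, including those in ring-closure positions and inside branches).
Carbon count: 14.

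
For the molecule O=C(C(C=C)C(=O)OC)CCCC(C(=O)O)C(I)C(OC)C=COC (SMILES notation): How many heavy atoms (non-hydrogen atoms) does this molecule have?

Every atom symbol written in the SMILES (organic subset) is one heavy atom; implicit H are not written.
Heavy atoms by element → C:17, I:1, O:7.
Total: 25.

25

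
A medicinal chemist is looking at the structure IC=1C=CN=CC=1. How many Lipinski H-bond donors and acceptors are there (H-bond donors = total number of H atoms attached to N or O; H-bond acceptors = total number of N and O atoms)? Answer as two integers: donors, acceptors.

Donors: find every N or O and count the H atoms it carries.
  atom 5 (N): bond orders sum to 3 → 0 H
Lipinski HBD = 0.
Acceptors: N atoms = 1, O atoms = 0 → HBA = 1.

0, 1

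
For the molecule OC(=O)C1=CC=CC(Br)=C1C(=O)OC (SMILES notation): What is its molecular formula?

Walk through each heavy atom and fill implicit hydrogens from standard valence (C 4, N 3, O 2, S 2, halogen 1):
  atom 1: O, bond orders sum to 1 (valence 2) → 1 H
  atom 2: C, bond orders sum to 4 (valence 4) → 0 H
  atom 3: O, bond orders sum to 2 (valence 2) → 0 H
  atom 4: C, bond orders sum to 4 (valence 4) → 0 H
  atom 5: C, bond orders sum to 3 (valence 4) → 1 H
  atom 6: C, bond orders sum to 3 (valence 4) → 1 H
  atom 7: C, bond orders sum to 3 (valence 4) → 1 H
  atom 8: C, bond orders sum to 4 (valence 4) → 0 H
  atom 9: Br (halogen, monovalent) → 0 H
  atom 10: C, bond orders sum to 4 (valence 4) → 0 H
  atom 11: C, bond orders sum to 4 (valence 4) → 0 H
  atom 12: O, bond orders sum to 2 (valence 2) → 0 H
  atom 13: O, bond orders sum to 2 (valence 2) → 0 H
  atom 14: C, bond orders sum to 1 (valence 4) → 3 H
Totals → C:9, H:7, Br:1, O:4.

C9H7BrO4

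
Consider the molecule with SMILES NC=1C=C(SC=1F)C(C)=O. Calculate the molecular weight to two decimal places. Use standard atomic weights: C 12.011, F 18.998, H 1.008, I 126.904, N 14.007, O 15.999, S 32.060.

159.18 g/mol

First, the molecular formula is C6H6FNOS (counting implicit H from valence).
  C: 6 × 12.011 = 72.066
  F: 1 × 18.998 = 18.998
  H: 6 × 1.008 = 6.048
  N: 1 × 14.007 = 14.007
  O: 1 × 15.999 = 15.999
  S: 1 × 32.060 = 32.060
Sum: 6×12.011 + 1×18.998 + 6×1.008 + 1×14.007 + 1×15.999 + 1×32.060 = 159.178 → 159.18 g/mol.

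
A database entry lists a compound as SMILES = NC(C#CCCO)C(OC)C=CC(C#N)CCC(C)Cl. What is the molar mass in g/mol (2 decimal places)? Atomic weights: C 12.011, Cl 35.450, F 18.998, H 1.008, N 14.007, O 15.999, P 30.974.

298.81 g/mol

First, the molecular formula is C15H23ClN2O2 (counting implicit H from valence).
  C: 15 × 12.011 = 180.165
  Cl: 1 × 35.450 = 35.450
  H: 23 × 1.008 = 23.184
  N: 2 × 14.007 = 28.014
  O: 2 × 15.999 = 31.998
Sum: 15×12.011 + 1×35.450 + 23×1.008 + 2×14.007 + 2×15.999 = 298.811 → 298.81 g/mol.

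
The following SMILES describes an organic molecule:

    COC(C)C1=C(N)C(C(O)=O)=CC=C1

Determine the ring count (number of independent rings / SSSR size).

In SMILES, each pair of matching ring-closure digits denotes one ring-closing bond; the number of such bonds equals the number of independent rings.
Ring-closure bonds here: 1.

1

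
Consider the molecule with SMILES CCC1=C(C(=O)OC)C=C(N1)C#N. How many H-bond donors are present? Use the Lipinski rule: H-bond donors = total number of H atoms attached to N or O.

Donors: find every N or O and count the H atoms it carries.
  atom 6 (O): bond orders sum to 2 → 0 H
  atom 7 (O): bond orders sum to 2 → 0 H
  atom 11 (N): bond orders sum to 2 → 1 H
  atom 13 (N): bond orders sum to 3 → 0 H
Lipinski HBD = 1.

1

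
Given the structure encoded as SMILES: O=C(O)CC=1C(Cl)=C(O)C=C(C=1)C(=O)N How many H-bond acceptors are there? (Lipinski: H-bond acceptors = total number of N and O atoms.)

N atoms: 1; O atoms: 4.
Lipinski HBA = 1 + 4 = 5.

5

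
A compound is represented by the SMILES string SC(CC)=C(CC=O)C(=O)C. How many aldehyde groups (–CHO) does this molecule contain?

The aldehyde motif appears at heavy-atom position 7 in the SMILES.
Other groups present: 1 alkene, 1 ketone, 1 thiol.
Aldehyde count: 1.

1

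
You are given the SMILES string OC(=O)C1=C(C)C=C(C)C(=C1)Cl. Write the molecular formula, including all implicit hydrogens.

Walk through each heavy atom and fill implicit hydrogens from standard valence (C 4, N 3, O 2, S 2, halogen 1):
  atom 1: O, bond orders sum to 1 (valence 2) → 1 H
  atom 2: C, bond orders sum to 4 (valence 4) → 0 H
  atom 3: O, bond orders sum to 2 (valence 2) → 0 H
  atom 4: C, bond orders sum to 4 (valence 4) → 0 H
  atom 5: C, bond orders sum to 4 (valence 4) → 0 H
  atom 6: C, bond orders sum to 1 (valence 4) → 3 H
  atom 7: C, bond orders sum to 3 (valence 4) → 1 H
  atom 8: C, bond orders sum to 4 (valence 4) → 0 H
  atom 9: C, bond orders sum to 1 (valence 4) → 3 H
  atom 10: C, bond orders sum to 4 (valence 4) → 0 H
  atom 11: C, bond orders sum to 3 (valence 4) → 1 H
  atom 12: Cl (halogen, monovalent) → 0 H
Totals → C:9, H:9, Cl:1, O:2.
In Hill order: C9H9ClO2.

C9H9ClO2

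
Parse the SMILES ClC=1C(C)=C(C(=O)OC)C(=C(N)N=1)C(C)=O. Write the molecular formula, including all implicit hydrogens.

Walk through each heavy atom and fill implicit hydrogens from standard valence (C 4, N 3, O 2, S 2, halogen 1):
  atom 1: Cl (halogen, monovalent) → 0 H
  atom 2: C, bond orders sum to 4 (valence 4) → 0 H
  atom 3: C, bond orders sum to 4 (valence 4) → 0 H
  atom 4: C, bond orders sum to 1 (valence 4) → 3 H
  atom 5: C, bond orders sum to 4 (valence 4) → 0 H
  atom 6: C, bond orders sum to 4 (valence 4) → 0 H
  atom 7: O, bond orders sum to 2 (valence 2) → 0 H
  atom 8: O, bond orders sum to 2 (valence 2) → 0 H
  atom 9: C, bond orders sum to 1 (valence 4) → 3 H
  atom 10: C, bond orders sum to 4 (valence 4) → 0 H
  atom 11: C, bond orders sum to 4 (valence 4) → 0 H
  atom 12: N, bond orders sum to 1 (valence 3) → 2 H
  atom 13: N, bond orders sum to 3 (valence 3) → 0 H
  atom 14: C, bond orders sum to 4 (valence 4) → 0 H
  atom 15: C, bond orders sum to 1 (valence 4) → 3 H
  atom 16: O, bond orders sum to 2 (valence 2) → 0 H
Totals → C:10, H:11, Cl:1, N:2, O:3.
In Hill order: C10H11ClN2O3.

C10H11ClN2O3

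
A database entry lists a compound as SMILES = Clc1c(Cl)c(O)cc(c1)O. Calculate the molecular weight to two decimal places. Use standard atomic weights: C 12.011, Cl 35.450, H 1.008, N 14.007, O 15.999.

First, the molecular formula is C6H4Cl2O2 (counting implicit H from valence).
  C: 6 × 12.011 = 72.066
  Cl: 2 × 35.450 = 70.900
  H: 4 × 1.008 = 4.032
  O: 2 × 15.999 = 31.998
Sum: 6×12.011 + 2×35.450 + 4×1.008 + 2×15.999 = 178.996 → 179.00 g/mol.

179.00 g/mol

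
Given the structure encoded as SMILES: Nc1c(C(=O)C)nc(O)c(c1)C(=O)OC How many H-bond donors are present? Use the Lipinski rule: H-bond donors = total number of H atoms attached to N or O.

Donors: find every N or O and count the H atoms it carries.
  atom 1 (N): bond orders sum to 1 → 2 H
  atom 5 (O): bond orders sum to 2 → 0 H
  atom 7 (N): bond orders sum to 3 → 0 H
  atom 9 (O): bond orders sum to 1 → 1 H
  atom 13 (O): bond orders sum to 2 → 0 H
  atom 14 (O): bond orders sum to 2 → 0 H
Lipinski HBD = 3.

3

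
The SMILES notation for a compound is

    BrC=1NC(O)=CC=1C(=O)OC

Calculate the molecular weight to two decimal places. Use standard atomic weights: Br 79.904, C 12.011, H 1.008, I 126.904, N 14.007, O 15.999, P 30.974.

220.02 g/mol

First, the molecular formula is C6H6BrNO3 (counting implicit H from valence).
  Br: 1 × 79.904 = 79.904
  C: 6 × 12.011 = 72.066
  H: 6 × 1.008 = 6.048
  N: 1 × 14.007 = 14.007
  O: 3 × 15.999 = 47.997
Sum: 1×79.904 + 6×12.011 + 6×1.008 + 1×14.007 + 3×15.999 = 220.022 → 220.02 g/mol.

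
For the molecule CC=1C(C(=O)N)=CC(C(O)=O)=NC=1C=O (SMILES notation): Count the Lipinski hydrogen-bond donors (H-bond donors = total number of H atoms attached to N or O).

3

Donors: find every N or O and count the H atoms it carries.
  atom 5 (O): bond orders sum to 2 → 0 H
  atom 6 (N): bond orders sum to 1 → 2 H
  atom 10 (O): bond orders sum to 1 → 1 H
  atom 11 (O): bond orders sum to 2 → 0 H
  atom 12 (N): bond orders sum to 3 → 0 H
  atom 15 (O): bond orders sum to 2 → 0 H
Lipinski HBD = 3.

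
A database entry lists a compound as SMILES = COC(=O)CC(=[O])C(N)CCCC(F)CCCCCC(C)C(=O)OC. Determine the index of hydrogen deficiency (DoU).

Molecular formula: C18H32FNO5.
DoU = (2C + 2 + N − H − X) / 2, where X is the halogen count and O/S are ignored.
    = (2·18 + 2 + 1 − 32 − 1) / 2 = 6 / 2 = 3.

3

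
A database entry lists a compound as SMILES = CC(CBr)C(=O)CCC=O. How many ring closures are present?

In SMILES, each pair of matching ring-closure digits denotes one ring-closing bond; the number of such bonds equals the number of independent rings.
Ring-closure bonds here: 0.

0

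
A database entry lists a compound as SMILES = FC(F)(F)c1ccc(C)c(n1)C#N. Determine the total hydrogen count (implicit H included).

5

Walk through each heavy atom and fill implicit hydrogens from standard valence (C 4, N 3, O 2, S 2, halogen 1); for lowercase aromatic atoms, an aromatic c carries 1 H when it has two neighbours and 0 H with three, and aromatic n carries 0 H:
  atom 1: F (halogen, monovalent) → 0 H
  atom 2: C, bond orders sum to 4 (valence 4) → 0 H
  atom 3: F (halogen, monovalent) → 0 H
  atom 4: F (halogen, monovalent) → 0 H
  atom 5: aromatic c, 3 neighbours → 0 H
  atom 6: aromatic c, 2 neighbours → 1 H
  atom 7: aromatic c, 2 neighbours → 1 H
  atom 8: aromatic c, 3 neighbours → 0 H
  atom 9: C, bond orders sum to 1 (valence 4) → 3 H
  atom 10: aromatic c, 3 neighbours → 0 H
  atom 11: aromatic n, 2 neighbours → 0 H
  atom 12: C, bond orders sum to 4 (valence 4) → 0 H
  atom 13: N, bond orders sum to 3 (valence 3) → 0 H
Total hydrogens: 5.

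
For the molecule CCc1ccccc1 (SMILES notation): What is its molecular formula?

Walk through each heavy atom and fill implicit hydrogens from standard valence (C 4, N 3, O 2, S 2, halogen 1); for lowercase aromatic atoms, an aromatic c carries 1 H when it has two neighbours and 0 H with three, and aromatic n carries 0 H:
  atom 1: C, bond orders sum to 1 (valence 4) → 3 H
  atom 2: C, bond orders sum to 2 (valence 4) → 2 H
  atom 3: aromatic c, 3 neighbours → 0 H
  atom 4: aromatic c, 2 neighbours → 1 H
  atom 5: aromatic c, 2 neighbours → 1 H
  atom 6: aromatic c, 2 neighbours → 1 H
  atom 7: aromatic c, 2 neighbours → 1 H
  atom 8: aromatic c, 2 neighbours → 1 H
Totals → C:8, H:10.
In Hill order: C8H10.

C8H10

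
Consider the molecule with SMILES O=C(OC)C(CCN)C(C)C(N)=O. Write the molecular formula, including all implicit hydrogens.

Walk through each heavy atom and fill implicit hydrogens from standard valence (C 4, N 3, O 2, S 2, halogen 1):
  atom 1: O, bond orders sum to 2 (valence 2) → 0 H
  atom 2: C, bond orders sum to 4 (valence 4) → 0 H
  atom 3: O, bond orders sum to 2 (valence 2) → 0 H
  atom 4: C, bond orders sum to 1 (valence 4) → 3 H
  atom 5: C, bond orders sum to 3 (valence 4) → 1 H
  atom 6: C, bond orders sum to 2 (valence 4) → 2 H
  atom 7: C, bond orders sum to 2 (valence 4) → 2 H
  atom 8: N, bond orders sum to 1 (valence 3) → 2 H
  atom 9: C, bond orders sum to 3 (valence 4) → 1 H
  atom 10: C, bond orders sum to 1 (valence 4) → 3 H
  atom 11: C, bond orders sum to 4 (valence 4) → 0 H
  atom 12: N, bond orders sum to 1 (valence 3) → 2 H
  atom 13: O, bond orders sum to 2 (valence 2) → 0 H
Totals → C:8, H:16, N:2, O:3.

C8H16N2O3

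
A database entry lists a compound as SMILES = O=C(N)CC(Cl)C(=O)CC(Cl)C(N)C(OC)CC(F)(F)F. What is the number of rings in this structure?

0

In SMILES, each pair of matching ring-closure digits denotes one ring-closing bond; the number of such bonds equals the number of independent rings.
Ring-closure bonds here: 0.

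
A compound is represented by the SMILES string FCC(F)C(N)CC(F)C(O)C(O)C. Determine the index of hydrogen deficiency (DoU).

0

Molecular formula: C8H16F3NO2.
DoU = (2C + 2 + N − H − X) / 2, where X is the halogen count and O/S are ignored.
    = (2·8 + 2 + 1 − 16 − 3) / 2 = 0 / 2 = 0.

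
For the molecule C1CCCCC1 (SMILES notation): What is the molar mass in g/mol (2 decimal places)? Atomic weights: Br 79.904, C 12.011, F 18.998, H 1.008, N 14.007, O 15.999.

First, the molecular formula is C6H12 (counting implicit H from valence).
  C: 6 × 12.011 = 72.066
  H: 12 × 1.008 = 12.096
Sum: 6×12.011 + 12×1.008 = 84.162 → 84.16 g/mol.

84.16 g/mol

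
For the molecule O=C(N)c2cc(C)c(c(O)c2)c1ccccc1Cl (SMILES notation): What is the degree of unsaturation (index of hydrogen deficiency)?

9

Molecular formula: C14H12ClNO2.
DoU = (2C + 2 + N − H − X) / 2, where X is the halogen count and O/S are ignored.
    = (2·14 + 2 + 1 − 12 − 1) / 2 = 18 / 2 = 9.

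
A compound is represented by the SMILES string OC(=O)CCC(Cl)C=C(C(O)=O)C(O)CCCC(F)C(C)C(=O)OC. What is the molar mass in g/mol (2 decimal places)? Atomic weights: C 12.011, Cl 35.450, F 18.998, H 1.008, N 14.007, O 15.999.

382.81 g/mol

First, the molecular formula is C16H24ClFO7 (counting implicit H from valence).
  C: 16 × 12.011 = 192.176
  Cl: 1 × 35.450 = 35.450
  F: 1 × 18.998 = 18.998
  H: 24 × 1.008 = 24.192
  O: 7 × 15.999 = 111.993
Sum: 16×12.011 + 1×35.450 + 1×18.998 + 24×1.008 + 7×15.999 = 382.809 → 382.81 g/mol.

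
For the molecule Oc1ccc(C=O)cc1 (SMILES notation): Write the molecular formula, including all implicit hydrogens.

Walk through each heavy atom and fill implicit hydrogens from standard valence (C 4, N 3, O 2, S 2, halogen 1); for lowercase aromatic atoms, an aromatic c carries 1 H when it has two neighbours and 0 H with three, and aromatic n carries 0 H:
  atom 1: O, bond orders sum to 1 (valence 2) → 1 H
  atom 2: aromatic c, 3 neighbours → 0 H
  atom 3: aromatic c, 2 neighbours → 1 H
  atom 4: aromatic c, 2 neighbours → 1 H
  atom 5: aromatic c, 3 neighbours → 0 H
  atom 6: C, bond orders sum to 3 (valence 4) → 1 H
  atom 7: O, bond orders sum to 2 (valence 2) → 0 H
  atom 8: aromatic c, 2 neighbours → 1 H
  atom 9: aromatic c, 2 neighbours → 1 H
Totals → C:7, H:6, O:2.

C7H6O2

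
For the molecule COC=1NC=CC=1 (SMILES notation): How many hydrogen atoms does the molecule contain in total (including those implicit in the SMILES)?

Walk through each heavy atom and fill implicit hydrogens from standard valence (C 4, N 3, O 2, S 2, halogen 1):
  atom 1: C, bond orders sum to 1 (valence 4) → 3 H
  atom 2: O, bond orders sum to 2 (valence 2) → 0 H
  atom 3: C, bond orders sum to 4 (valence 4) → 0 H
  atom 4: N, bond orders sum to 2 (valence 3) → 1 H
  atom 5: C, bond orders sum to 3 (valence 4) → 1 H
  atom 6: C, bond orders sum to 3 (valence 4) → 1 H
  atom 7: C, bond orders sum to 3 (valence 4) → 1 H
Total hydrogens: 7.

7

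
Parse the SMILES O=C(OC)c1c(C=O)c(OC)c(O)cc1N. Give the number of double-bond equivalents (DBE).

Molecular formula: C10H11NO5.
DoU = (2C + 2 + N − H − X) / 2, where X is the halogen count and O/S are ignored.
    = (2·10 + 2 + 1 − 11 − 0) / 2 = 12 / 2 = 6.

6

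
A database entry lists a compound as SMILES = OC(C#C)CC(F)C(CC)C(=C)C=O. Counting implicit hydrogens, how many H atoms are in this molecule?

Walk through each heavy atom and fill implicit hydrogens from standard valence (C 4, N 3, O 2, S 2, halogen 1):
  atom 1: O, bond orders sum to 1 (valence 2) → 1 H
  atom 2: C, bond orders sum to 3 (valence 4) → 1 H
  atom 3: C, bond orders sum to 4 (valence 4) → 0 H
  atom 4: C, bond orders sum to 3 (valence 4) → 1 H
  atom 5: C, bond orders sum to 2 (valence 4) → 2 H
  atom 6: C, bond orders sum to 3 (valence 4) → 1 H
  atom 7: F (halogen, monovalent) → 0 H
  atom 8: C, bond orders sum to 3 (valence 4) → 1 H
  atom 9: C, bond orders sum to 2 (valence 4) → 2 H
  atom 10: C, bond orders sum to 1 (valence 4) → 3 H
  atom 11: C, bond orders sum to 4 (valence 4) → 0 H
  atom 12: C, bond orders sum to 2 (valence 4) → 2 H
  atom 13: C, bond orders sum to 3 (valence 4) → 1 H
  atom 14: O, bond orders sum to 2 (valence 2) → 0 H
Total hydrogens: 15.

15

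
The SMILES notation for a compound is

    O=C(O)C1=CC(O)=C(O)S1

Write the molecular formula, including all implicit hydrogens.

Walk through each heavy atom and fill implicit hydrogens from standard valence (C 4, N 3, O 2, S 2, halogen 1):
  atom 1: O, bond orders sum to 2 (valence 2) → 0 H
  atom 2: C, bond orders sum to 4 (valence 4) → 0 H
  atom 3: O, bond orders sum to 1 (valence 2) → 1 H
  atom 4: C, bond orders sum to 4 (valence 4) → 0 H
  atom 5: C, bond orders sum to 3 (valence 4) → 1 H
  atom 6: C, bond orders sum to 4 (valence 4) → 0 H
  atom 7: O, bond orders sum to 1 (valence 2) → 1 H
  atom 8: C, bond orders sum to 4 (valence 4) → 0 H
  atom 9: O, bond orders sum to 1 (valence 2) → 1 H
  atom 10: S, bond orders sum to 2 (valence 2) → 0 H
Totals → C:5, H:4, O:4, S:1.
In Hill order: C5H4O4S.

C5H4O4S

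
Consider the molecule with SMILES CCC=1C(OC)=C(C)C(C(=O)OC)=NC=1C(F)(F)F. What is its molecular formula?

C12H14F3NO3

Walk through each heavy atom and fill implicit hydrogens from standard valence (C 4, N 3, O 2, S 2, halogen 1):
  atom 1: C, bond orders sum to 1 (valence 4) → 3 H
  atom 2: C, bond orders sum to 2 (valence 4) → 2 H
  atom 3: C, bond orders sum to 4 (valence 4) → 0 H
  atom 4: C, bond orders sum to 4 (valence 4) → 0 H
  atom 5: O, bond orders sum to 2 (valence 2) → 0 H
  atom 6: C, bond orders sum to 1 (valence 4) → 3 H
  atom 7: C, bond orders sum to 4 (valence 4) → 0 H
  atom 8: C, bond orders sum to 1 (valence 4) → 3 H
  atom 9: C, bond orders sum to 4 (valence 4) → 0 H
  atom 10: C, bond orders sum to 4 (valence 4) → 0 H
  atom 11: O, bond orders sum to 2 (valence 2) → 0 H
  atom 12: O, bond orders sum to 2 (valence 2) → 0 H
  atom 13: C, bond orders sum to 1 (valence 4) → 3 H
  atom 14: N, bond orders sum to 3 (valence 3) → 0 H
  atom 15: C, bond orders sum to 4 (valence 4) → 0 H
  atom 16: C, bond orders sum to 4 (valence 4) → 0 H
  atom 17: F (halogen, monovalent) → 0 H
  atom 18: F (halogen, monovalent) → 0 H
  atom 19: F (halogen, monovalent) → 0 H
Totals → C:12, H:14, F:3, N:1, O:3.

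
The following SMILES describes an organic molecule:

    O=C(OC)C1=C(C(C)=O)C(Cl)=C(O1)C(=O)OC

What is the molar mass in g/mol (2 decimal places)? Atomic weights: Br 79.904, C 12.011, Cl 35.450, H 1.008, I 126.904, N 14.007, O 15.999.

260.63 g/mol

First, the molecular formula is C10H9ClO6 (counting implicit H from valence).
  C: 10 × 12.011 = 120.110
  Cl: 1 × 35.450 = 35.450
  H: 9 × 1.008 = 9.072
  O: 6 × 15.999 = 95.994
Sum: 10×12.011 + 1×35.450 + 9×1.008 + 6×15.999 = 260.626 → 260.63 g/mol.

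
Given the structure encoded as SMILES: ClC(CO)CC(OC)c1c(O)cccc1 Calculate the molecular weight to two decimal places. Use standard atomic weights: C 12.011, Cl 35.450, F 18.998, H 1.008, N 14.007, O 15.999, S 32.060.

230.69 g/mol

First, the molecular formula is C11H15ClO3 (counting implicit H from valence).
  C: 11 × 12.011 = 132.121
  Cl: 1 × 35.450 = 35.450
  H: 15 × 1.008 = 15.120
  O: 3 × 15.999 = 47.997
Sum: 11×12.011 + 1×35.450 + 15×1.008 + 3×15.999 = 230.688 → 230.69 g/mol.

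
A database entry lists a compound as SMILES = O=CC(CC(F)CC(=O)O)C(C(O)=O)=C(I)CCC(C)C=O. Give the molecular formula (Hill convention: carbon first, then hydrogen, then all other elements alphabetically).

C14H18FIO6

Walk through each heavy atom and fill implicit hydrogens from standard valence (C 4, N 3, O 2, S 2, halogen 1):
  atom 1: O, bond orders sum to 2 (valence 2) → 0 H
  atom 2: C, bond orders sum to 3 (valence 4) → 1 H
  atom 3: C, bond orders sum to 3 (valence 4) → 1 H
  atom 4: C, bond orders sum to 2 (valence 4) → 2 H
  atom 5: C, bond orders sum to 3 (valence 4) → 1 H
  atom 6: F (halogen, monovalent) → 0 H
  atom 7: C, bond orders sum to 2 (valence 4) → 2 H
  atom 8: C, bond orders sum to 4 (valence 4) → 0 H
  atom 9: O, bond orders sum to 2 (valence 2) → 0 H
  atom 10: O, bond orders sum to 1 (valence 2) → 1 H
  atom 11: C, bond orders sum to 4 (valence 4) → 0 H
  atom 12: C, bond orders sum to 4 (valence 4) → 0 H
  atom 13: O, bond orders sum to 1 (valence 2) → 1 H
  atom 14: O, bond orders sum to 2 (valence 2) → 0 H
  atom 15: C, bond orders sum to 4 (valence 4) → 0 H
  atom 16: I (halogen, monovalent) → 0 H
  atom 17: C, bond orders sum to 2 (valence 4) → 2 H
  atom 18: C, bond orders sum to 2 (valence 4) → 2 H
  atom 19: C, bond orders sum to 3 (valence 4) → 1 H
  atom 20: C, bond orders sum to 1 (valence 4) → 3 H
  atom 21: C, bond orders sum to 3 (valence 4) → 1 H
  atom 22: O, bond orders sum to 2 (valence 2) → 0 H
Totals → C:14, H:18, F:1, I:1, O:6.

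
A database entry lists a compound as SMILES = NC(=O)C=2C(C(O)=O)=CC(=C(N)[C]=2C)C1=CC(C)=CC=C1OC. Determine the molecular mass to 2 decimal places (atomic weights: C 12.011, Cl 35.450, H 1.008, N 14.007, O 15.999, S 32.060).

First, the molecular formula is C17H18N2O4 (counting implicit H from valence).
  C: 17 × 12.011 = 204.187
  H: 18 × 1.008 = 18.144
  N: 2 × 14.007 = 28.014
  O: 4 × 15.999 = 63.996
Sum: 17×12.011 + 18×1.008 + 2×14.007 + 4×15.999 = 314.341 → 314.34 g/mol.

314.34 g/mol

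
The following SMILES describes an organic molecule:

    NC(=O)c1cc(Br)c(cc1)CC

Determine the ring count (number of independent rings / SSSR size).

1

In SMILES, each pair of matching ring-closure digits denotes one ring-closing bond; the number of such bonds equals the number of independent rings.
Ring-closure bonds here: 1.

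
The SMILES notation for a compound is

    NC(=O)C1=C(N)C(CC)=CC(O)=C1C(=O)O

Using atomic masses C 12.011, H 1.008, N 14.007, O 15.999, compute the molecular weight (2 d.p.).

First, the molecular formula is C10H12N2O4 (counting implicit H from valence).
  C: 10 × 12.011 = 120.110
  H: 12 × 1.008 = 12.096
  N: 2 × 14.007 = 28.014
  O: 4 × 15.999 = 63.996
Sum: 10×12.011 + 12×1.008 + 2×14.007 + 4×15.999 = 224.216 → 224.22 g/mol.

224.22 g/mol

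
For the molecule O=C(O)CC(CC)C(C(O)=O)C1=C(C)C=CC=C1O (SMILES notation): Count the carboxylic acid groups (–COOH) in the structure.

The carboxylic acid motif appears at heavy-atom positions 2, 9 in the SMILES.
Other groups present: 1 hydroxyl.
Carboxylic acid count: 2.

2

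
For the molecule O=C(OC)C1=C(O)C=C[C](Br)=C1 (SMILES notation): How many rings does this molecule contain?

In SMILES, each pair of matching ring-closure digits denotes one ring-closing bond; the number of such bonds equals the number of independent rings.
Ring-closure bonds here: 1.

1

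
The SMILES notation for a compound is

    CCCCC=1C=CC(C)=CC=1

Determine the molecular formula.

C11H16

Walk through each heavy atom and fill implicit hydrogens from standard valence (C 4, N 3, O 2, S 2, halogen 1):
  atom 1: C, bond orders sum to 1 (valence 4) → 3 H
  atom 2: C, bond orders sum to 2 (valence 4) → 2 H
  atom 3: C, bond orders sum to 2 (valence 4) → 2 H
  atom 4: C, bond orders sum to 2 (valence 4) → 2 H
  atom 5: C, bond orders sum to 4 (valence 4) → 0 H
  atom 6: C, bond orders sum to 3 (valence 4) → 1 H
  atom 7: C, bond orders sum to 3 (valence 4) → 1 H
  atom 8: C, bond orders sum to 4 (valence 4) → 0 H
  atom 9: C, bond orders sum to 1 (valence 4) → 3 H
  atom 10: C, bond orders sum to 3 (valence 4) → 1 H
  atom 11: C, bond orders sum to 3 (valence 4) → 1 H
Totals → C:11, H:16.
In Hill order: C11H16.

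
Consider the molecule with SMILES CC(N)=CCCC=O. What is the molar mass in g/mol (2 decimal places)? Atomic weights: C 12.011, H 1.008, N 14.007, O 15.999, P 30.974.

First, the molecular formula is C6H11NO (counting implicit H from valence).
  C: 6 × 12.011 = 72.066
  H: 11 × 1.008 = 11.088
  N: 1 × 14.007 = 14.007
  O: 1 × 15.999 = 15.999
Sum: 6×12.011 + 11×1.008 + 1×14.007 + 1×15.999 = 113.160 → 113.16 g/mol.

113.16 g/mol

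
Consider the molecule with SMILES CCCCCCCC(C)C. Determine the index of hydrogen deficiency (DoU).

Molecular formula: C10H22.
DoU = (2C + 2 + N − H − X) / 2, where X is the halogen count and O/S are ignored.
    = (2·10 + 2 + 0 − 22 − 0) / 2 = 0 / 2 = 0.

0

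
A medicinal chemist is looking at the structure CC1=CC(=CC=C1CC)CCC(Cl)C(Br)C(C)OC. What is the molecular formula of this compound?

C16H24BrClO

Walk through each heavy atom and fill implicit hydrogens from standard valence (C 4, N 3, O 2, S 2, halogen 1):
  atom 1: C, bond orders sum to 1 (valence 4) → 3 H
  atom 2: C, bond orders sum to 4 (valence 4) → 0 H
  atom 3: C, bond orders sum to 3 (valence 4) → 1 H
  atom 4: C, bond orders sum to 4 (valence 4) → 0 H
  atom 5: C, bond orders sum to 3 (valence 4) → 1 H
  atom 6: C, bond orders sum to 3 (valence 4) → 1 H
  atom 7: C, bond orders sum to 4 (valence 4) → 0 H
  atom 8: C, bond orders sum to 2 (valence 4) → 2 H
  atom 9: C, bond orders sum to 1 (valence 4) → 3 H
  atom 10: C, bond orders sum to 2 (valence 4) → 2 H
  atom 11: C, bond orders sum to 2 (valence 4) → 2 H
  atom 12: C, bond orders sum to 3 (valence 4) → 1 H
  atom 13: Cl (halogen, monovalent) → 0 H
  atom 14: C, bond orders sum to 3 (valence 4) → 1 H
  atom 15: Br (halogen, monovalent) → 0 H
  atom 16: C, bond orders sum to 3 (valence 4) → 1 H
  atom 17: C, bond orders sum to 1 (valence 4) → 3 H
  atom 18: O, bond orders sum to 2 (valence 2) → 0 H
  atom 19: C, bond orders sum to 1 (valence 4) → 3 H
Totals → C:16, H:24, Br:1, Cl:1, O:1.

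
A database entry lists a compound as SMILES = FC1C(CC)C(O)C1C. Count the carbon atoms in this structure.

Count every carbon token in the SMILES (each C, including those in ring-closure positions and inside branches).
Carbon count: 7.

7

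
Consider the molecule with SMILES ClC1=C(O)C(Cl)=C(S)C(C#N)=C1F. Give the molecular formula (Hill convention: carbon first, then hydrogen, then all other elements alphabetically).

C7H2Cl2FNOS

Walk through each heavy atom and fill implicit hydrogens from standard valence (C 4, N 3, O 2, S 2, halogen 1):
  atom 1: Cl (halogen, monovalent) → 0 H
  atom 2: C, bond orders sum to 4 (valence 4) → 0 H
  atom 3: C, bond orders sum to 4 (valence 4) → 0 H
  atom 4: O, bond orders sum to 1 (valence 2) → 1 H
  atom 5: C, bond orders sum to 4 (valence 4) → 0 H
  atom 6: Cl (halogen, monovalent) → 0 H
  atom 7: C, bond orders sum to 4 (valence 4) → 0 H
  atom 8: S, bond orders sum to 1 (valence 2) → 1 H
  atom 9: C, bond orders sum to 4 (valence 4) → 0 H
  atom 10: C, bond orders sum to 4 (valence 4) → 0 H
  atom 11: N, bond orders sum to 3 (valence 3) → 0 H
  atom 12: C, bond orders sum to 4 (valence 4) → 0 H
  atom 13: F (halogen, monovalent) → 0 H
Totals → C:7, H:2, Cl:2, F:1, N:1, O:1, S:1.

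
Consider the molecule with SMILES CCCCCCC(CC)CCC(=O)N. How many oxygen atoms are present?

Scan the SMILES for O atoms (remember two-letter symbols like Cl and Br are single atoms).
Oxygen count: 1.

1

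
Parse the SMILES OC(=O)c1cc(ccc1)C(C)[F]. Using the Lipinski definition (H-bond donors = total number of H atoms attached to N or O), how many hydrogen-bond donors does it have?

1

Donors: find every N or O and count the H atoms it carries.
  atom 1 (O): bond orders sum to 1 → 1 H
  atom 3 (O): bond orders sum to 2 → 0 H
Lipinski HBD = 1.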